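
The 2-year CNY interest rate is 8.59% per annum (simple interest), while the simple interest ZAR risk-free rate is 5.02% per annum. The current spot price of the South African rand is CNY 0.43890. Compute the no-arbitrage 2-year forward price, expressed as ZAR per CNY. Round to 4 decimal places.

2.1396

T = 2 years.
Growth of 1 CNY over T: 1 + 0.0859×2 = 1.171800.
ZAR growth factor: 1 + 0.0502×2 = 1.100400.
So F = 0.4389 × 1.171800 / 1.100400 = 0.4673782 (CNY/ZAR).
Invert for ZAR per CNY: 1 / 0.4673782 = 2.1396.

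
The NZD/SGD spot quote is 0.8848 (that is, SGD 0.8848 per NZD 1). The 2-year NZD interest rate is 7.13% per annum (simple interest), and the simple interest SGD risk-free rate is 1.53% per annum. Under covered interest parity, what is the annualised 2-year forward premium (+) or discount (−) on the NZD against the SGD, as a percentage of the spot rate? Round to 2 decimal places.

T = 2 years.
CIP forward (SGD per NZD) = 0.8848 × 1.030600/1.142600 = 0.7980701.
(F − S)/S ÷ T = (0.7980701 − 0.8848)/0.8848/2 = -0.049011 → -4.90%.

-4.90%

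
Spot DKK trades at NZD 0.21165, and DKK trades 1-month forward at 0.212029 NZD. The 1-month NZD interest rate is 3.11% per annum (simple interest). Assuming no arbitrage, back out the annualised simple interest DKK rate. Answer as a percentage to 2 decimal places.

T = 1/12 years.
F/S = 0.212029/0.21165 = 1.0017907 = (growth of NZD) / (growth of DKK).
The NZD side grows by 1 + 0.0311×1/12 = 1.0025917.
Hence g_DKK = 1.0007996.
r = (1.0007996 − 1)/(1/12) = 0.009595 → 0.96%.

0.96%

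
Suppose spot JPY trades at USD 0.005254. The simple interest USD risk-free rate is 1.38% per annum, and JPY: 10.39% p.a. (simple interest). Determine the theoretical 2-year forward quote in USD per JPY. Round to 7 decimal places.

T = 2 years.
USD growth factor: 1 + 0.0138×2 = 1.027600.
JPY accumulates by 1 + 0.1039×2 = 1.207800.
So F = 0.005254 × 1.027600 / 1.207800 = 0.004470120 (USD/JPY).

0.0044701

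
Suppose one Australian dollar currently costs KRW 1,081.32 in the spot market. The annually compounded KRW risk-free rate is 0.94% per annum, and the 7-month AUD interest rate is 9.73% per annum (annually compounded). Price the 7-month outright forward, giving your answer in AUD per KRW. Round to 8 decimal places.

T = 7/12 years.
KRW growth factor: (1 + 0.0094)^(7/12) = 1.0054726.
Growth of 1 AUD over T: (1 + 0.0973)^(7/12) = 1.0556577.
CIP: F = S · (grow KRW)/(grow AUD) = 1081.32 × 1.0054726/1.0556577 = 1029.915 KRW per AUD.
Invert for AUD per KRW: 1 / 1029.915 = 0.00097095.

0.00097095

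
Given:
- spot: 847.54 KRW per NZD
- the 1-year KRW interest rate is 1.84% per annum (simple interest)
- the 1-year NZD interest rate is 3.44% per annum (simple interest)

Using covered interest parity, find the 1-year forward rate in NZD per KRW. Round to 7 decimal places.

T = 1 year.
KRW growth factor: 1 + 0.0184×1 = 1.018400.
NZD growth factor: 1 + 0.0344×1 = 1.034400.
Forward (KRW per NZD) = 847.54 × 1.018400 / 1.034400 = 834.4303.
Quoted the other way: 1/834.4303 = 0.0011984 NZD per KRW.

0.0011984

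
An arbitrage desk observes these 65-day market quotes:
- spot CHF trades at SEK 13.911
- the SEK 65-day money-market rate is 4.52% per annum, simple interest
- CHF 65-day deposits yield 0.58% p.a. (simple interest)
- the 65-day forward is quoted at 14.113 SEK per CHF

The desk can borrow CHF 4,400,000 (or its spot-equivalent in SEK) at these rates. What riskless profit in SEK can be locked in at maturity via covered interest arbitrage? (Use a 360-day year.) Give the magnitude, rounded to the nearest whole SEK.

T = 65/360 years.
Invest the CHF and cover forward: 4,400,000 × 1.0010472222 × 14.113 = SEK 62,162,229.57.
Convert at spot and invest in SEK: 4,400,000 × 13.911 × 1.0081611111 = SEK 61,707,928.55.
The quoted forward overvalues CHF, so borrow SEK, buy CHF at spot, deposit the CHF at 0.58%, and sell the proceeds forward at 14.113.
Arbitrage profit = |62,162,229.57 − 61,707,928.55| = SEK 454,301.

SEK 454,301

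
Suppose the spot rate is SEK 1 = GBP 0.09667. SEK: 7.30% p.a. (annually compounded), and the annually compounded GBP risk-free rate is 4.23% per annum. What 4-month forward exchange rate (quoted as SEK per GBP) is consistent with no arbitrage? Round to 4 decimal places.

10.4451

T = 4/12 years.
Growth of 1 GBP over T: (1 + 0.0423)^(4/12) = 1.01390573.
SEK growth factor: (1 + 0.0730)^(4/12) = 1.02376413.
Forward (GBP per SEK) = 0.09667 × 1.01390573 / 1.02376413 = 0.095739110.
Invert for SEK per GBP: 1 / 0.095739110 = 10.4451.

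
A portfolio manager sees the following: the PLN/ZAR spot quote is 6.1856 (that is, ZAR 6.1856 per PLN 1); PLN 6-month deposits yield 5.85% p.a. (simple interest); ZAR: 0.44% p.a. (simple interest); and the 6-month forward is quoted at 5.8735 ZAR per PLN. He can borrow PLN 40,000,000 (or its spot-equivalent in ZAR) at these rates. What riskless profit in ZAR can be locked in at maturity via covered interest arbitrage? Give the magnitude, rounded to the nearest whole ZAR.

ZAR 6,156,338

T = 6/12 years.
Route A — deposit PLN, sell forward: 40,000,000 × 1.029250 × 5.8735 = ZAR 241,811,995.00.
Route B — convert at spot, deposit ZAR: 40,000,000 × 6.1856 × 1.002200 = ZAR 247,968,332.80.
The quoted forward undervalues PLN, so borrow PLN, convert to ZAR at spot, deposit the ZAR at 0.44%, and buy PLN forward at 5.8735 to cover the loan.
The gap between the two covered legs is ZAR 6,156,338.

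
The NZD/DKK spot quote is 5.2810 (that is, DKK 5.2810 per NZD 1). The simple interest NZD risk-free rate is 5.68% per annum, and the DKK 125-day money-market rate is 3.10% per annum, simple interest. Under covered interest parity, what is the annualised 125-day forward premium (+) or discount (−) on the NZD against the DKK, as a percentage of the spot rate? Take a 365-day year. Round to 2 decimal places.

-2.53%

T = 125/365 years.
No-arbitrage forward: 5.281 × 1.0106164 / 1.0194521 = 5.2352290 DKK/NZD.
(F − S)/S ÷ T = (5.2352290 − 5.281)/5.281/(125/365) = -0.025308 → -2.53%.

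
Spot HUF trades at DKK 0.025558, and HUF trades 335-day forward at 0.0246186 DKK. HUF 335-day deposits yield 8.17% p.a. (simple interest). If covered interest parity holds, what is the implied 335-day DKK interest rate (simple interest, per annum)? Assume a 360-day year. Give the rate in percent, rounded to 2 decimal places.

T = 335/360 years.
CIP gives F = S · g_DKK/g_HUF, so g_DKK/g_HUF = 0.0246186/0.025558 = 0.9632444.
The HUF side grows by 1 + 0.0817×335/360 = 1.0760264.
That pins the DKK growth at 1.0364764.
(1.0364764 − 1)/T = 0.039199, i.e. 3.92%.

3.92%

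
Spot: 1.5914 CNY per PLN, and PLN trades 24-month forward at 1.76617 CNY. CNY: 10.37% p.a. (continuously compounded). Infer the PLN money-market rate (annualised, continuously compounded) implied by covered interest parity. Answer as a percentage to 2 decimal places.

5.16%

T = 2 years.
By CIP, F/S equals the CNY-to-PLN growth ratio: 1.76617/1.5914 = 1.1098215.
The CNY side grows by e^(0.1037×2) = 1.2304747.
So the PLN growth factor = 1.1087141.
Take logs: ln 1.1087141 / 2 = 0.051600, so 5.16%.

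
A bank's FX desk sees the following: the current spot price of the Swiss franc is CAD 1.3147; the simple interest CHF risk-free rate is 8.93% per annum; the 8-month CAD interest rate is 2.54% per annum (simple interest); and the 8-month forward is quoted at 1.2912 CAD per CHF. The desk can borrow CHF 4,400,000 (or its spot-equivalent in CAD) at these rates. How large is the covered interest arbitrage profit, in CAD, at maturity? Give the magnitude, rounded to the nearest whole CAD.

CAD 136,872

T = 8/12 years.
Route A — deposit CHF, sell forward: 4,400,000 × 1.059533333 × 1.2912 = CAD 6,019,505.53.
Route B — convert at spot, deposit CAD: 4,400,000 × 1.3147 × 1.016933333 = CAD 5,882,633.91.
The quoted forward overvalues CHF, so borrow CAD, buy CHF at spot, deposit the CHF at 8.93%, and sell the proceeds forward at 1.2912.
The gap between the two covered legs is CAD 136,872.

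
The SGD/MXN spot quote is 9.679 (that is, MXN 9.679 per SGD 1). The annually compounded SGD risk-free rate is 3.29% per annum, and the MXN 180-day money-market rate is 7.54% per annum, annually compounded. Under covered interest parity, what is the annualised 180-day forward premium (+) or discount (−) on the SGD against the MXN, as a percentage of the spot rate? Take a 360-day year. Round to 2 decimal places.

+4.07%

T = 180/360 years.
CIP forward (MXN per SGD) = 9.679 × 1.0370149/1.0163169 = 9.876120.
(F − S)/S ÷ T = (9.876120 − 9.679)/9.679/(180/360) = 0.040731 → 4.07%.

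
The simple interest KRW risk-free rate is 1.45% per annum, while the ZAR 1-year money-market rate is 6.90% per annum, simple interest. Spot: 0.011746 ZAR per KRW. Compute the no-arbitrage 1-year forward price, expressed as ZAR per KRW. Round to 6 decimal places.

T = 1 year.
ZAR growth factor: 1 + 0.0690×1 = 1.069000.
KRW growth factor: 1 + 0.0145×1 = 1.014500.
CIP: F = S · (grow ZAR)/(grow KRW) = 0.011746 × 1.069000/1.014500 = 0.01237701 ZAR per KRW.

0.012377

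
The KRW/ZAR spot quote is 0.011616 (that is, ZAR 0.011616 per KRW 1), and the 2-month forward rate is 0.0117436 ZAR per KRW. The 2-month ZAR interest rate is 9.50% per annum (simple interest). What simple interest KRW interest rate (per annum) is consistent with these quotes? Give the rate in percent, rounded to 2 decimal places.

2.88%

T = 2/12 years.
F/S = 0.0117436/0.011616 = 1.0109848 = (growth of ZAR) / (growth of KRW).
The ZAR side grows by 1 + 0.0950×2/12 = 1.0158333.
So the KRW growth factor = 1.0047958.
(1.0047958 − 1)/T = 0.028775, i.e. 2.88%.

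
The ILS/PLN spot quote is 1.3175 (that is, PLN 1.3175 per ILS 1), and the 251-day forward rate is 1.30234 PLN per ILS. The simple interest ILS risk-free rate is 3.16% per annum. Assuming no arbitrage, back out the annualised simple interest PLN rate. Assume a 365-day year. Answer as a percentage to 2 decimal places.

T = 251/365 years.
CIP gives F = S · g_PLN/g_ILS, so g_PLN/g_ILS = 1.30234/1.3175 = 0.9884934.
The ILS side grows by 1 + 0.0316×251/365 = 1.0217304.
So the PLN growth factor = 1.0099738.
(1.0099738 − 1)/T = 0.014504, i.e. 1.45%.

1.45%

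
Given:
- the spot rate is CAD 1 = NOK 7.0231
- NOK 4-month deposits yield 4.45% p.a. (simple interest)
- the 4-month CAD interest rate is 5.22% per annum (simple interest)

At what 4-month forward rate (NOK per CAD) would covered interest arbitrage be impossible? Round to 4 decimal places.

7.0054

T = 4/12 years.
NOK growth factor: 1 + 0.0445×4/12 = 1.0148333.
Growth of 1 CAD over T: 1 + 0.0522×4/12 = 1.017400.
CIP: F = S · (grow NOK)/(grow CAD) = 7.0231 × 1.0148333/1.017400 = 7.005382 NOK per CAD.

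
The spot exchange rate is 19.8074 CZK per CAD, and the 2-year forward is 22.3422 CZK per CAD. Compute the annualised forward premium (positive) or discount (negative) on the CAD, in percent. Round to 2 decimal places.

+6.40%

T = 2 years.
(F − S)/S = (22.3422 − 19.8074)/19.8074 = 0.1279724.
Per annum: 0.1279724 / 2 = 0.063986 = 6.40%.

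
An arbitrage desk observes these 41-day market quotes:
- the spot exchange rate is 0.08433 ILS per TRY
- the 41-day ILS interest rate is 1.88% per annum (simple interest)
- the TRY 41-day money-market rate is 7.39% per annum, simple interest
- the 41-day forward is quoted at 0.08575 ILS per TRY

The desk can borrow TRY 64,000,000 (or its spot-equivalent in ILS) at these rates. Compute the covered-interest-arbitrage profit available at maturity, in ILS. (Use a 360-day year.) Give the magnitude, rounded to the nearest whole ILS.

ILS 125,513

T = 41/360 years.
Invest the TRY and cover forward: 64,000,000 × 1.008416389 × 0.08575 = ILS 5,534,189.14.
Convert at spot and invest in ILS: 64,000,000 × 0.08433 × 1.002141111 = ILS 5,408,675.83.
The quoted forward overvalues TRY, so borrow ILS, buy TRY at spot, deposit the TRY at 7.39%, and sell the proceeds forward at 0.08575.
Profit = 5,534,189.14 − 5,408,675.83 = ILS 125,513.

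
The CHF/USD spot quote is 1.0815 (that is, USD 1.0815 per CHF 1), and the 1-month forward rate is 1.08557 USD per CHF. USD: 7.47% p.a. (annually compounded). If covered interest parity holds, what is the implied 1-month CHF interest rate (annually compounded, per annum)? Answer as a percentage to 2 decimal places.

2.73%

T = 1/12 years.
CIP gives F = S · g_USD/g_CHF, so g_USD/g_CHF = 1.08557/1.0815 = 1.0037633.
USD growth factor: (1 + 0.0747)^(1/12) = 1.0060215.
That pins the CHF growth at 1.0022497.
Annualise: 1.0022497^(12/1) − 1 = 0.027333 = 2.73%.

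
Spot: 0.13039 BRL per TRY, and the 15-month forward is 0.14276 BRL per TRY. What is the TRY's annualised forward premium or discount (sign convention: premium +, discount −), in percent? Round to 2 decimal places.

T = 15/12 years.
(F − S)/S = (0.14276 − 0.13039)/0.13039 = 0.0948692.
Per annum: 0.0948692 / (15/12) = 0.075895 = 7.59%.

+7.59%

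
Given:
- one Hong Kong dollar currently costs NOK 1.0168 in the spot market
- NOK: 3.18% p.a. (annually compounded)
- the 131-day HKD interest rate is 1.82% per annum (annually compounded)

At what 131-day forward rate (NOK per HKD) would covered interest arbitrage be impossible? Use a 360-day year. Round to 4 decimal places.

1.0217

T = 131/360 years.
Growth of 1 NOK over T: (1 + 0.0318)^(131/360) = 1.0114566.
Growth of 1 HKD over T: (1 + 0.0182)^(131/360) = 1.0065848.
Forward (NOK per HKD) = 1.0168 × 1.0114566 / 1.0065848 = 1.021721.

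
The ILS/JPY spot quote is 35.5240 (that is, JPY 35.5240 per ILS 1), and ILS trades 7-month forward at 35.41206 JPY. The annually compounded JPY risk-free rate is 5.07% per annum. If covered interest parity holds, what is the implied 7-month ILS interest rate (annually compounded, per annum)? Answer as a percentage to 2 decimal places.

5.64%

T = 7/12 years.
CIP gives F = S · g_JPY/g_ILS, so g_JPY/g_ILS = 35.41206/35.524 = 0.9968489.
The JPY side grows by (1 + 0.0507)^(7/12) = 1.0292699.
Hence g_ILS = 1.0325235.
Annualise: 1.0325235^(12/7) − 1 = 0.056400 = 5.64%.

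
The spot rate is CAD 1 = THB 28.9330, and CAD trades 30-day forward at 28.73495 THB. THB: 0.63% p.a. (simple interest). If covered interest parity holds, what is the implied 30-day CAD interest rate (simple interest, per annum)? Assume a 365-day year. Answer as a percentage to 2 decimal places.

9.02%

T = 30/365 years.
CIP gives F = S · g_THB/g_CAD, so g_THB/g_CAD = 28.73495/28.933 = 0.9931549.
THB growth factor: 1 + 0.0063×30/365 = 1.0005178.
Hence g_CAD = 1.0074136.
r = (1.0074136 − 1)/(30/365) = 0.090199 → 9.02%.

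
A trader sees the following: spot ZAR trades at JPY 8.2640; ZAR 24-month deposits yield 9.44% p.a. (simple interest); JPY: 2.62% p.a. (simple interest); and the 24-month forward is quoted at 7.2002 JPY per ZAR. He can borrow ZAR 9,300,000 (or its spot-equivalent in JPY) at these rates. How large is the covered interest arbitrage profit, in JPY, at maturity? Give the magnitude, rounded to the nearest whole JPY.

JPY 1,278,153

T = 2 years.
Route A — deposit ZAR, sell forward: 9,300,000 × 1.188800 × 7.2002 = JPY 79,604,259.17.
Route B — convert at spot, deposit JPY: 9,300,000 × 8.2640 × 1.052400 = JPY 80,882,412.48.
The quoted forward undervalues ZAR, so borrow ZAR, convert to JPY at spot, deposit the JPY at 2.62%, and buy ZAR forward at 7.2002 to cover the loan.
The gap between the two covered legs is JPY 1,278,153.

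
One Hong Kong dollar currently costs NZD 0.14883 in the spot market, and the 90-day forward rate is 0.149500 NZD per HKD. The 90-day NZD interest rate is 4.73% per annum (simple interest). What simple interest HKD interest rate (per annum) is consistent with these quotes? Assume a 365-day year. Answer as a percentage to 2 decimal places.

2.89%

T = 90/365 years.
F/S = 0.1495/0.14883 = 1.0045018 = (growth of NZD) / (growth of HKD).
NZD growth factor: 1 + 0.0473×90/365 = 1.011663.
So the HKD growth factor = 1.0071291.
r = (1.0071291 − 1)/(90/365) = 0.028912 → 2.89%.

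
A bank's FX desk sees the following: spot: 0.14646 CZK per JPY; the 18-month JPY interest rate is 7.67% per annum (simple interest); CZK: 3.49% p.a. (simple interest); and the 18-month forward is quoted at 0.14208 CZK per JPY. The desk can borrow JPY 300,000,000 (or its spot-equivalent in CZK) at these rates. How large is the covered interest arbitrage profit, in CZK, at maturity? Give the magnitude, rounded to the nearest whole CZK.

CZK 1,289,737

T = 18/12 years.
Keep in JPY, deliver into the forward: 300,000,000·1.115050·0.14208 = CZK 47,527,891.20.
Swap to CZK now, deposit: 300,000,000·0.14646·1.052350 = CZK 46,238,154.30.
The quoted forward overvalues JPY, so borrow CZK, buy JPY at spot, deposit the JPY at 7.67%, and sell the proceeds forward at 0.14208.
The gap between the two covered legs is CZK 1,289,737.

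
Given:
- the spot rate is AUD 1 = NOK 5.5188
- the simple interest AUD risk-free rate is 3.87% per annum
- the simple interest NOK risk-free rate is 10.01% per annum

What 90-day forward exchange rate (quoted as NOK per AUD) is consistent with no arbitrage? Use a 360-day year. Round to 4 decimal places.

T = 90/360 years.
Growth of 1 NOK over T: 1 + 0.1001×90/360 = 1.025025.
Growth of 1 AUD over T: 1 + 0.0387×90/360 = 1.009675.
So F = 5.5188 × 1.025025 / 1.009675 = 5.602702 (NOK/AUD).

5.6027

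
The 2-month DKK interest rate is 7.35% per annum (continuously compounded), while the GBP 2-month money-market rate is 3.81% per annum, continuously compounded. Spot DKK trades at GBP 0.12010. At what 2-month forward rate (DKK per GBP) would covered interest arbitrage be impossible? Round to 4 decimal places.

T = 2/12 years.
GBP accumulates by e^(0.0381×2/12) = 1.0063702.
Growth of 1 DKK over T: e^(0.0735×2/12) = 1.0123253.
CIP: F = S · (grow GBP)/(grow DKK) = 0.1201 × 1.0063702/1.0123253 = 0.1193935 GBP per DKK.
Invert for DKK per GBP: 1 / 0.1193935 = 8.3757.

8.3757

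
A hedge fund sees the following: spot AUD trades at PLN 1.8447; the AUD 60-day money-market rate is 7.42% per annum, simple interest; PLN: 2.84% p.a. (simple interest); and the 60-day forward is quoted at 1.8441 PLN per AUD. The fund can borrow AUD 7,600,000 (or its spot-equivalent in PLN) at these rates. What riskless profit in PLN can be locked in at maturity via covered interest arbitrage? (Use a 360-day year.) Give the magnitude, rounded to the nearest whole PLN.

T = 60/360 years.
Route A — deposit AUD, sell forward: 7,600,000 × 1.0123666667 × 1.8441 = PLN 14,188,480.81.
Route B — convert at spot, deposit PLN: 7,600,000 × 1.8447 × 1.0047333333 = PLN 14,086,080.01.
The quoted forward overvalues AUD, so borrow PLN, buy AUD at spot, deposit the AUD at 7.42%, and sell the proceeds forward at 1.8441.
Profit = 14,188,480.81 − 14,086,080.01 = PLN 102,401.

PLN 102,401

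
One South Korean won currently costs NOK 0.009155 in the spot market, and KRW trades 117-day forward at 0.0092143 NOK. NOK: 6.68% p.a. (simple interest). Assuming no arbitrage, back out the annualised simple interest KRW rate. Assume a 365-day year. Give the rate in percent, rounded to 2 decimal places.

T = 117/365 years.
By CIP, F/S equals the NOK-to-KRW growth ratio: 0.0092143/0.009155 = 1.0064773.
NOK growth factor: 1 + 0.0668×117/365 = 1.0214126.
Hence g_KRW = 1.0148392.
(1.0148392 − 1)/T = 0.046293, i.e. 4.63%.

4.63%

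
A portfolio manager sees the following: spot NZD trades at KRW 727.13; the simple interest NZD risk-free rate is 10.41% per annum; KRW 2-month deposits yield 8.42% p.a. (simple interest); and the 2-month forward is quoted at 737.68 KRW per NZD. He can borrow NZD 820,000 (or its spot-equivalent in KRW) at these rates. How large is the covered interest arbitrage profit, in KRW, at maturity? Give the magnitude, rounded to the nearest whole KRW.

T = 2/12 years.
Keep in NZD, deliver into the forward: 820,000·1.017350·737.68 = KRW 615,392,573.36.
Swap to KRW now, deposit: 820,000·727.13·1.01403333333 = KRW 604,613,927.28.
The quoted forward overvalues NZD, so borrow KRW, buy NZD at spot, deposit the NZD at 10.41%, and sell the proceeds forward at 737.68.
The gap between the two covered legs is KRW 10,778,646.

KRW 10,778,646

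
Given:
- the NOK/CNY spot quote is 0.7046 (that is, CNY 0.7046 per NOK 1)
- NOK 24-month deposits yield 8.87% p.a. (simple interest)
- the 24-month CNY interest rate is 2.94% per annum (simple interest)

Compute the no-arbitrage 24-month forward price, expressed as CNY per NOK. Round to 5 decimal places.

T = 2 years.
CNY accumulates by 1 + 0.0294×2 = 1.058800.
NOK accumulates by 1 + 0.0887×2 = 1.177400.
So F = 0.7046 × 1.058800 / 1.177400 = 0.6336253 (CNY/NOK).

0.63363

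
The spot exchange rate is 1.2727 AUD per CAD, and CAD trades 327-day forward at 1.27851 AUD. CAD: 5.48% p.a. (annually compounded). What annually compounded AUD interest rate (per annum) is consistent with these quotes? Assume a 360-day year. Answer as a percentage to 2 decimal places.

6.01%

T = 327/360 years.
F/S = 1.27851/1.2727 = 1.0045651 = (growth of AUD) / (growth of CAD).
The CAD side grows by (1 + 0.0548)^(327/360) = 1.0496541.
That pins the AUD growth at 1.0544459.
r = 1.0544459^(360/327) − 1 = 0.060102 → 6.01%.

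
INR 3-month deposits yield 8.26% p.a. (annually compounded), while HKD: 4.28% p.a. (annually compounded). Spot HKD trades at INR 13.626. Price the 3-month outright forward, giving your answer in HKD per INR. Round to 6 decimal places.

T = 3/12 years.
INR accumulates by (1 + 0.0826)^(3/12) = 1.0200395.
HKD growth factor: (1 + 0.0428)^(3/12) = 1.0105324.
CIP: F = S · (grow INR)/(grow HKD) = 13.626 × 1.0200395/1.0105324 = 13.75419 INR per HKD.
Quoted the other way: 1/13.75419 = 0.072705 HKD per INR.

0.072705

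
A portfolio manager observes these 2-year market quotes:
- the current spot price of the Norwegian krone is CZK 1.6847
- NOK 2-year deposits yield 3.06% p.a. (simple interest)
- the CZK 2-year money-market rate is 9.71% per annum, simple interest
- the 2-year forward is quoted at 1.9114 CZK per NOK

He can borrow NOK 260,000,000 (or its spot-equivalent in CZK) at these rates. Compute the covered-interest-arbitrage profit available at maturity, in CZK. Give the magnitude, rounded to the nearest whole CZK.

T = 2 years.
Route A — deposit NOK, sell forward: 260,000,000 × 1.061200 × 1.9114 = CZK 527,378,196.80.
Route B — convert at spot, deposit CZK: 260,000,000 × 1.6847 × 1.194200 = CZK 523,085,872.40.
The quoted forward overvalues NOK, so borrow CZK, buy NOK at spot, deposit the NOK at 3.06%, and sell the proceeds forward at 1.9114.
Arbitrage profit = |527,378,196.80 − 523,085,872.40| = CZK 4,292,324.

CZK 4,292,324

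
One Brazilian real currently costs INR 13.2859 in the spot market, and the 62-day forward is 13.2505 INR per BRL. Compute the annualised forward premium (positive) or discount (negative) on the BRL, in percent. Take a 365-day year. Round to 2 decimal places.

-1.57%

T = 62/365 years.
BRL trades forward at -0.26645% vs spot over the period.
×(1/T) gives -1.57% p.a.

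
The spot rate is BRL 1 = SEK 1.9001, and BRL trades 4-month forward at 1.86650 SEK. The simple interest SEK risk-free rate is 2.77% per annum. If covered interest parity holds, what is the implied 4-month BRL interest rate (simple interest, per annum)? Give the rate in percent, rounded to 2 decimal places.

T = 4/12 years.
F/S = 1.8665/1.9001 = 0.9823167 = (growth of SEK) / (growth of BRL).
The SEK side grows by 1 + 0.0277×4/12 = 1.0092333.
Hence g_BRL = 1.0274011.
r = (1.0274011 − 1)/(4/12) = 0.082203 → 8.22%.

8.22%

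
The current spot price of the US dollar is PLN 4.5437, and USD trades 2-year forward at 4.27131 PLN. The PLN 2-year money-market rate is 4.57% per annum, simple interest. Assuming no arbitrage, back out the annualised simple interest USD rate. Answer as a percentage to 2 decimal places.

T = 2 years.
By CIP, F/S equals the PLN-to-USD growth ratio: 4.27131/4.5437 = 0.9400511.
PLN growth factor: 1 + 0.0457×2 = 1.091400.
That pins the USD growth at 1.1610007.
(1.1610007 − 1)/T = 0.080500, i.e. 8.05%.

8.05%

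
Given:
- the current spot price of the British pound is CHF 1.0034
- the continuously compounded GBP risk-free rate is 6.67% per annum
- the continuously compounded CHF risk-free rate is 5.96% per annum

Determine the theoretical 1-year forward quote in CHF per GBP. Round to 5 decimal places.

0.99630

T = 1 year.
CHF accumulates by e^(0.0596×1) = 1.0614119.
GBP growth factor: e^(0.0667×1) = 1.0689747.
So F = 1.0034 × 1.0614119 / 1.0689747 = 0.9963011 (CHF/GBP).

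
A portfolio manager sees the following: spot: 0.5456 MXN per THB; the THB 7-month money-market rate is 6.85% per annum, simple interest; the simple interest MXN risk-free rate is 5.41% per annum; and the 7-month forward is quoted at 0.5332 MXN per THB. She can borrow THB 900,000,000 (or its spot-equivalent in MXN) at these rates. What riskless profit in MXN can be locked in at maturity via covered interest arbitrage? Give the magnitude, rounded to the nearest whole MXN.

MXN 7,481,199

T = 7/12 years.
Route A — deposit THB, sell forward: 900,000,000 × 1.03995833333 × 0.5332 = MXN 499,055,205.00.
Route B — convert at spot, deposit MXN: 900,000,000 × 0.5456 × 1.03155833333 = MXN 506,536,404.00.
The quoted forward undervalues THB, so borrow THB, convert to MXN at spot, deposit the MXN at 5.41%, and buy THB forward at 0.5332 to cover the loan.
The gap between the two covered legs is MXN 7,481,199.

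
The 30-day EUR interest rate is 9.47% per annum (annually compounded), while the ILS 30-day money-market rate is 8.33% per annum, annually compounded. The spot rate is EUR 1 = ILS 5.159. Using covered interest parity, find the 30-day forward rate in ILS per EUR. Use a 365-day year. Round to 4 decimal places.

5.1546

T = 30/365 years.
ILS accumulates by (1 + 0.0833)^(30/365) = 1.006598.
EUR growth factor: (1 + 0.0947)^(30/365) = 1.0074645.
Forward (ILS per EUR) = 5.159 × 1.006598 / 1.0074645 = 5.154563.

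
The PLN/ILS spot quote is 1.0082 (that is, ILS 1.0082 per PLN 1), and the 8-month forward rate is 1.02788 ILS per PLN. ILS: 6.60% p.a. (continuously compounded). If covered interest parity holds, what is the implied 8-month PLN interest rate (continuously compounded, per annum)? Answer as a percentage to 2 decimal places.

T = 8/12 years.
CIP gives F = S · g_ILS/g_PLN, so g_ILS/g_PLN = 1.02788/1.0082 = 1.0195199.
The ILS side grows by e^(0.0660×8/12) = 1.0449824.
So the PLN growth factor = 1.024975.
r = ln(1.024975)/(8/12) = 0.037002 → 3.70%.

3.70%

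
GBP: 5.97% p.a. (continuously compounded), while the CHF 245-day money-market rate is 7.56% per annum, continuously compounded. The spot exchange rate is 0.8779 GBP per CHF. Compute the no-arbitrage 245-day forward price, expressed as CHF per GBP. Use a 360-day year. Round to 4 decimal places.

1.1515

T = 245/360 years.
Growth of 1 GBP over T: e^(0.0597×245/360) = 1.0414658.
CHF growth factor: e^(0.0756×245/360) = 1.0527965.
Forward (GBP per CHF) = 0.8779 × 1.0414658 / 1.0527965 = 0.8684516.
Quoted the other way: 1/0.8684516 = 1.1515 CHF per GBP.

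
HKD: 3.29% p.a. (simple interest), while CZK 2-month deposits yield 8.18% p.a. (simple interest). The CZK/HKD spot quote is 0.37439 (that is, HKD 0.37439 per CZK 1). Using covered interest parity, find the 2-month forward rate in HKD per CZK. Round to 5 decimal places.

T = 2/12 years.
HKD accumulates by 1 + 0.0329×2/12 = 1.0054833.
Growth of 1 CZK over T: 1 + 0.0818×2/12 = 1.0136333.
So F = 0.37439 × 1.0054833 / 1.0136333 = 0.3713798 (HKD/CZK).

0.37138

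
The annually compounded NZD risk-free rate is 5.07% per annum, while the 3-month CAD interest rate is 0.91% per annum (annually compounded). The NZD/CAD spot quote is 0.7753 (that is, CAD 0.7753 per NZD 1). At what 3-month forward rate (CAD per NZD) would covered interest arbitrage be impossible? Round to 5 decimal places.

0.76751

T = 3/12 years.
Growth of 1 CAD over T: (1 + 0.0091)^(3/12) = 1.0022673.
NZD growth factor: (1 + 0.0507)^(3/12) = 1.0124409.
Forward (CAD per NZD) = 0.7753 × 1.0022673 / 1.0124409 = 0.7675093.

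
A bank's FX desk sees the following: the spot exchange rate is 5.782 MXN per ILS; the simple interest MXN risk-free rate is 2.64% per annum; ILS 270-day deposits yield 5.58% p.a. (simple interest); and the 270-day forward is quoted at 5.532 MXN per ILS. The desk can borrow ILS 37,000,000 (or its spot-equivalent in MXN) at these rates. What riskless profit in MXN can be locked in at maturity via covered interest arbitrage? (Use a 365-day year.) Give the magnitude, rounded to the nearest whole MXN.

MXN 4,979,185

T = 270/365 years.
Invest the ILS and cover forward: 37,000,000 × 1.04127671233 × 5.532 = MXN 213,132,682.59.
Convert at spot and invest in MXN: 37,000,000 × 5.782 × 1.01952876712 = MXN 218,111,867.27.
The quoted forward undervalues ILS, so borrow ILS, convert to MXN at spot, deposit the MXN at 2.64%, and buy ILS forward at 5.532 to cover the loan.
Profit = 218,111,867.27 − 213,132,682.59 = MXN 4,979,185.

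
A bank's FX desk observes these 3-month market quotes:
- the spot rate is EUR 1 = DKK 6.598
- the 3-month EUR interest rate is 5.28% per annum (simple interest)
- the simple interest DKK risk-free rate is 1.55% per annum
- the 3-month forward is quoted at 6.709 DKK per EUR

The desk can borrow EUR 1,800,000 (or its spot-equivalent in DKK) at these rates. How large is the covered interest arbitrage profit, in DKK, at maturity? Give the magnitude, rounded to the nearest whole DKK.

T = 3/12 years.
Invest the EUR and cover forward: 1,800,000 × 1.013200 × 6.709 = DKK 12,235,605.84.
Convert at spot and invest in DKK: 1,800,000 × 6.598 × 1.003875 = DKK 11,922,421.05.
The quoted forward overvalues EUR, so borrow DKK, buy EUR at spot, deposit the EUR at 5.28%, and sell the proceeds forward at 6.709.
Profit = 12,235,605.84 − 11,922,421.05 = DKK 313,185.

DKK 313,185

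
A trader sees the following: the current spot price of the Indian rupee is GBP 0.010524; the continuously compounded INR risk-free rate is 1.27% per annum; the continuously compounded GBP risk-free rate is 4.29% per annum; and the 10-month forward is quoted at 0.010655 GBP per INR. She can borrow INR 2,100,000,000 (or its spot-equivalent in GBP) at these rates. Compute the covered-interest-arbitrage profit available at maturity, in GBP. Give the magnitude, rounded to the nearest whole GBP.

T = 10/12 years.
Keep in INR, deliver into the forward: 2,100,000,000·1.0106395349·0.010655 = GBP 22,613,564.91.
Swap to GBP now, deposit: 2,100,000,000·0.010524·1.0363967149 = GBP 22,904,781.96.
The quoted forward undervalues INR, so borrow INR, convert to GBP at spot, deposit the GBP at 4.29%, and buy INR forward at 0.010655 to cover the loan.
Arbitrage profit = |22,613,564.91 − 22,904,781.96| = GBP 291,217.

GBP 291,217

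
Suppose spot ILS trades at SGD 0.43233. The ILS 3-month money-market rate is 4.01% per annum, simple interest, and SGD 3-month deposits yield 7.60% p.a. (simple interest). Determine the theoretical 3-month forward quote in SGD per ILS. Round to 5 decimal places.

0.43617

T = 3/12 years.
SGD accumulates by 1 + 0.0760×3/12 = 1.019000.
Growth of 1 ILS over T: 1 + 0.0401×3/12 = 1.010025.
So F = 0.43233 × 1.019000 / 1.010025 = 0.4361716 (SGD/ILS).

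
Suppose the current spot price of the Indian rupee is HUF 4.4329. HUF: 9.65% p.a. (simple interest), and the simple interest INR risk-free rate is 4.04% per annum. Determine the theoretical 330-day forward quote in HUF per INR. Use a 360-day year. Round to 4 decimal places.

T = 330/360 years.
HUF accumulates by 1 + 0.0965×330/360 = 1.0884583.
INR growth factor: 1 + 0.0404×330/360 = 1.0370333.
CIP: F = S · (grow HUF)/(grow INR) = 4.4329 × 1.0884583/1.0370333 = 4.652721 HUF per INR.

4.6527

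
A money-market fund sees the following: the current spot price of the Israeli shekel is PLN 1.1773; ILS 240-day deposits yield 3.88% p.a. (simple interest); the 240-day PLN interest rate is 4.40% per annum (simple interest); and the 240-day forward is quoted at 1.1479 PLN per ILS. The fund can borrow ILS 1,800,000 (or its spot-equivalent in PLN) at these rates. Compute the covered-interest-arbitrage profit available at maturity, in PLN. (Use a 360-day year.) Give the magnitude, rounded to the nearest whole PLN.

PLN 61,635

T = 240/360 years.
Keep in ILS, deliver into the forward: 1,800,000·1.025866667·1.1479 = PLN 2,119,666.22.
Swap to PLN now, deposit: 1,800,000·1.1773·1.029333333 = PLN 2,181,301.44.
The quoted forward undervalues ILS, so borrow ILS, convert to PLN at spot, deposit the PLN at 4.40%, and buy ILS forward at 1.1479 to cover the loan.
Profit = 2,181,301.44 − 2,119,666.22 = PLN 61,635.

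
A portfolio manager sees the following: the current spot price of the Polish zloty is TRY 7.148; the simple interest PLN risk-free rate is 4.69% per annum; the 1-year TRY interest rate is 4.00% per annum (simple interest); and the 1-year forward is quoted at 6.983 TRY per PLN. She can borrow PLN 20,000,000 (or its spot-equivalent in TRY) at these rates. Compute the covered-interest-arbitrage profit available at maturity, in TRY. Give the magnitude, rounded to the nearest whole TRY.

TRY 2,468,346

T = 1 year.
Route A — deposit PLN, sell forward: 20,000,000 × 1.046900 × 6.983 = TRY 146,210,054.00.
Route B — convert at spot, deposit TRY: 20,000,000 × 7.148 × 1.040000 = TRY 148,678,400.00.
The quoted forward undervalues PLN, so borrow PLN, convert to TRY at spot, deposit the TRY at 4.00%, and buy PLN forward at 6.983 to cover the loan.
Profit = 148,678,400.00 − 146,210,054.00 = TRY 2,468,346.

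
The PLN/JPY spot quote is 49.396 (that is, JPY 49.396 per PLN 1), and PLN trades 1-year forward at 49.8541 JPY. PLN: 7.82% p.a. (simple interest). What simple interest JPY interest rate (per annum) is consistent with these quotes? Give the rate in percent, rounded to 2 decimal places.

8.82%

T = 1 year.
By CIP, F/S equals the JPY-to-PLN growth ratio: 49.8541/49.396 = 1.0092740.
PLN growth factor: 1 + 0.0782×1 = 1.078200.
Hence g_JPY = 1.0881992.
r = (1.0881992 − 1)/1 = 0.088199 → 8.82%.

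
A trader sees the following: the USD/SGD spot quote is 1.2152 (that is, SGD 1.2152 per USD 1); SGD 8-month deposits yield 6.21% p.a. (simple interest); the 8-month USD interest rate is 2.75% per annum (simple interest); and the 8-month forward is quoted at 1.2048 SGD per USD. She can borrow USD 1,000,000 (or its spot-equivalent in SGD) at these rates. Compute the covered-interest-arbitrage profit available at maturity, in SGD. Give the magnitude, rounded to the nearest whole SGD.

SGD 38,621

T = 8/12 years.
Keep in USD, deliver into the forward: 1,000,000·1.018333333·1.2048 = SGD 1,226,888.00.
Swap to SGD now, deposit: 1,000,000·1.2152·1.041400 = SGD 1,265,509.28.
The quoted forward undervalues USD, so borrow USD, convert to SGD at spot, deposit the SGD at 6.21%, and buy USD forward at 1.2048 to cover the loan.
The gap between the two covered legs is SGD 38,621.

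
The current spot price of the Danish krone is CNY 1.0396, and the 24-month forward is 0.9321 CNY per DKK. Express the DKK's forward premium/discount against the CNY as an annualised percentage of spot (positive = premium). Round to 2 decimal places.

-5.17%

T = 2 years.
DKK trades forward at -10.34052% vs spot over the period.
Annualise by dividing by T: -0.1034052 / 2 = -0.051703 → -5.17%.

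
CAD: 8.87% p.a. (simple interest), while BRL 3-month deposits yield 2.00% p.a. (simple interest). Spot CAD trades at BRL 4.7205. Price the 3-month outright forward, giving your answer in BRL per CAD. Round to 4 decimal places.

T = 3/12 years.
BRL growth factor: 1 + 0.0200×3/12 = 1.005000.
CAD growth factor: 1 + 0.0887×3/12 = 1.022175.
So F = 4.7205 × 1.005000 / 1.022175 = 4.641184 (BRL/CAD).

4.6412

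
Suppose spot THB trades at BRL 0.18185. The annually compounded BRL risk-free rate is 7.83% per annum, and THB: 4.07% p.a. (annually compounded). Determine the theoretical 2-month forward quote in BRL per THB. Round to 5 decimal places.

T = 2/12 years.
BRL accumulates by (1 + 0.0783)^(2/12) = 1.0126436.
THB growth factor: (1 + 0.0407)^(2/12) = 1.0066711.
Forward (BRL per THB) = 0.18185 × 1.0126436 / 1.0066711 = 0.1829289.

0.18293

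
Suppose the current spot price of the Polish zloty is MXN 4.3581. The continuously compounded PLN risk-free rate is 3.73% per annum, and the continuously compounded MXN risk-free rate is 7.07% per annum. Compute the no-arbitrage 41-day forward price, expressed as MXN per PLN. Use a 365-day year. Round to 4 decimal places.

T = 41/365 years.
MXN growth factor: e^(0.0707×41/365) = 1.0079733.
PLN growth factor: e^(0.0373×41/365) = 1.0041987.
So F = 4.3581 × 1.0079733 / 1.0041987 = 4.374481 (MXN/PLN).

4.3745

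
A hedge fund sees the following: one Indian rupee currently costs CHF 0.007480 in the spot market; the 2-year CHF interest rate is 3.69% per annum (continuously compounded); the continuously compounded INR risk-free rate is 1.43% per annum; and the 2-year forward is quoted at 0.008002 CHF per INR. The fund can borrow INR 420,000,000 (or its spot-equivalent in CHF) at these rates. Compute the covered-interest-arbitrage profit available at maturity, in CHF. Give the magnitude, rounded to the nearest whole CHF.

T = 2 years.
Invest the INR and cover forward: 420,000,000 × 1.029012907 × 0.008002 = CHF 3,458,347.74.
Convert at spot and invest in CHF: 420,000,000 × 0.007480 × 1.076591466 = CHF 3,382,219.75.
The quoted forward overvalues INR, so borrow CHF, buy INR at spot, deposit the INR at 1.43%, and sell the proceeds forward at 0.008002.
Profit = 3,458,347.74 − 3,382,219.75 = CHF 76,128.

CHF 76,128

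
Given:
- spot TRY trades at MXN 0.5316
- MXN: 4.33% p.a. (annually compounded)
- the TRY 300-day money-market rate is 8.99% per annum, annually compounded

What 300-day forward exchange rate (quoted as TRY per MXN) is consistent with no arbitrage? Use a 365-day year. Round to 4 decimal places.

1.9499

T = 300/365 years.
MXN growth factor: (1 + 0.0433)^(300/365) = 1.0354541.
TRY growth factor: (1 + 0.0899)^(300/365) = 1.0733188.
Forward (MXN per TRY) = 0.5316 × 1.0354541 / 1.0733188 = 0.5128461.
Invert for TRY per MXN: 1 / 0.5128461 = 1.9499.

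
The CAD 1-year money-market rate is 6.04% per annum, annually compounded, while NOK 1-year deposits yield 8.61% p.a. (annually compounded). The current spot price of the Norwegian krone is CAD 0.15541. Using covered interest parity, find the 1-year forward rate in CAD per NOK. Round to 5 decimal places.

0.15173

T = 1 year.
CAD accumulates by (1 + 0.0604)^1 = 1.060400.
Growth of 1 NOK over T: (1 + 0.0861)^1 = 1.086100.
So F = 0.15541 × 1.060400 / 1.086100 = 0.1517326 (CAD/NOK).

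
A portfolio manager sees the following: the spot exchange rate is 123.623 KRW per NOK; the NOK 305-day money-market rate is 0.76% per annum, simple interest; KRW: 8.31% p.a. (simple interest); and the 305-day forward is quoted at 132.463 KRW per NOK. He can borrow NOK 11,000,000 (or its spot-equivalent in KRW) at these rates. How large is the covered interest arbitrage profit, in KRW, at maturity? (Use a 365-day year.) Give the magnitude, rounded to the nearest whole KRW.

T = 305/365 years.
Invest the NOK and cover forward: 11,000,000 × 1.006350684932 × 132.463 = KRW 1,466,346,538.56.
Convert at spot and invest in KRW: 11,000,000 × 123.623 × 1.069439726027 = KRW 1,454,280,819.76.
The quoted forward overvalues NOK, so borrow KRW, buy NOK at spot, deposit the NOK at 0.76%, and sell the proceeds forward at 132.463.
The gap between the two covered legs is KRW 12,065,719.

KRW 12,065,719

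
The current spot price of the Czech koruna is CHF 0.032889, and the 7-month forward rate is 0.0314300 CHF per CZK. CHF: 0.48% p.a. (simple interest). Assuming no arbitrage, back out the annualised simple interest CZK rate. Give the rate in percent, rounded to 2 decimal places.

8.46%

T = 7/12 years.
F/S = 0.03143/0.032889 = 0.9556387 = (growth of CHF) / (growth of CZK).
CHF growth factor: 1 + 0.0048×7/12 = 1.002800.
So the CZK growth factor = 1.0493506.
r = (1.0493506 − 1)/(7/12) = 0.084601 → 8.46%.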